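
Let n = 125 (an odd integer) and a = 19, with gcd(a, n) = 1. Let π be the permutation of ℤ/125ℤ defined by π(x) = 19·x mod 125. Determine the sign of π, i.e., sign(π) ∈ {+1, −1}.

Trace 16: π^k(16) = [16, 54, 26, 119, 11, 84, 96] for k=0..6.
Cycle type of π: 50×2 + 10×2 + 2×2 + 1; total 7 cycles.
125 − 7 = 118 transpositions; sign(π) = (−1)^118 = +1.
The Jacobi symbol (19|125) = +1 (Zolotarev) agrees.

+1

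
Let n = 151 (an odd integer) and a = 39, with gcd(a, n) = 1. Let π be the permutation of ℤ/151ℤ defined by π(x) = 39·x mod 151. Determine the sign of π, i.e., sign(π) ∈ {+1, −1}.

Trace 125: π^k(125) = [125, 43, 16, 20, 25, 69, 124] for k=0..6.
Cycle type of π: 75×2 + 1; total 3 cycles.
sign(π) = (−1)^{n − #cycles} = (−1)^{151−3} = (−1)^148 = +1.
The Jacobi symbol (39|151) = +1 (Zolotarev) agrees.

+1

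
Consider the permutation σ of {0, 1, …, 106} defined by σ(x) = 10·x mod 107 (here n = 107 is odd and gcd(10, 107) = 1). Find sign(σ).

Start at x=81: 81 → 61 → 75 → 1 → 10 → 100 → 37 → … (one orbit).
Cycle lengths of π_10 on ℤ/107ℤ: [53, 53, 1]; 3 cycles in total.
3 cycles on 107: each ℓ→(−1)^(ℓ−1), product (−1)^104 = +1.

+1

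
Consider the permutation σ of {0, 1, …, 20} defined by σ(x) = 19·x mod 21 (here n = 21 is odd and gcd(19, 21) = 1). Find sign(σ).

Orbit of 4 under x↦19x: [4, 13, 16, 10, 1, 19]… (length divides ord_21(19)).
The orbit structure of x ↦ 19x mod 21: 6 orbits of sizes [6, 6, 6, 1, 1, 1].
sign(π) = (−1)^{n − #cycles} = (−1)^{21−6} = (−1)^15 = -1.
Zolotarev: (19|21) = -1, matching the cycle-count sign.

-1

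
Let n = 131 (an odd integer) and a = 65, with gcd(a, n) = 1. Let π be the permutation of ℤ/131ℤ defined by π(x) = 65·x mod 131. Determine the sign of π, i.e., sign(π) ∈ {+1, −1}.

+1

Start at x=27: 27 → 52 → 105 → 13 → 59 → 36 → 113 → … (one orbit).
Decompose π into cycles: lengths [65, 65, 1] (3 cycles, including the fixed point 0).
With 3 cycles on 131 points, sign = (−1)^{131−3} = +1.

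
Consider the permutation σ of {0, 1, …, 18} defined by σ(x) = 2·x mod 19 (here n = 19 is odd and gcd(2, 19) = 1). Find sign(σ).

Orbit of 1 under x↦2x: [1, 2, 4, 8, 16, 13, 7]… (length divides ord_19(2)).
2 cycles of lengths [18, 1].
2 cycles on 19: each ℓ→(−1)^(ℓ−1), product (−1)^17 = -1.
Check: (2/19) = -1 by Zolotarev.

-1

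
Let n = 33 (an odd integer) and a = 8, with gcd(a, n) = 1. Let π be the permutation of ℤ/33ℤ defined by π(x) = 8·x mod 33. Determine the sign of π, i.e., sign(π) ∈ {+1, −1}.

Trace 2: π^k(2) = [2, 16, 29, 1, 8, 31, 17] for k=0..6.
5 cycles of lengths [10, 10, 10, 2, 1].
n − c = 33 − 5 = 28; sign = (−1)^28 = +1.
Zolotarev: (8|33) = +1, matching the cycle-count sign.

+1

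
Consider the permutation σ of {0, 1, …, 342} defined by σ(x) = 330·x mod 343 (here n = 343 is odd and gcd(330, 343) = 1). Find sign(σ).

+1

Start at x=218: 218 → 253 → 141 → 225 → 162 → 295 → 281 → … (one orbit).
π_330 has 19 disjoint cycles with lengths [49, 49, 49, 49, 49, 49, 7, 7, 7, 7, 7, 7, 1, 1, 1, 1, 1, 1, 1] on {0,…,342}.
sign(π) = (−1)^{n − #cycles} = (−1)^{343−19} = (−1)^324 = +1.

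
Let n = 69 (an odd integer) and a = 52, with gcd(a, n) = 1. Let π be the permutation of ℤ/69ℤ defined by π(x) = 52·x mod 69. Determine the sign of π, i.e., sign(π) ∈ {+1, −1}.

+1

Orbit of 55 under x↦52x: [55, 31, 25, 58, 49, 64, 16]… (length divides ord_69(52)).
π_52 has 9 disjoint cycles with lengths [11, 11, 11, 11, 11, 11, 1, 1, 1] on {0,…,68}.
69 − 9 = 60 transpositions; sign(π) = (−1)^60 = +1.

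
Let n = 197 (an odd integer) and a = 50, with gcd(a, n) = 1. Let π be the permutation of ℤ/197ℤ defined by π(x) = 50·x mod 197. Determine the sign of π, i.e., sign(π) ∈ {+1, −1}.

Trace 4: π^k(4) = [4, 3, 150, 14, 109, 131, 49] for k=0..6.
π_50 has 2 disjoint cycles with lengths [196, 1] on {0,…,196}.
2 cycles on 197: each ℓ→(−1)^(ℓ−1), product (−1)^195 = -1.
Via Zolotarev, sign(π_{50}) = (50|197) = -1.

-1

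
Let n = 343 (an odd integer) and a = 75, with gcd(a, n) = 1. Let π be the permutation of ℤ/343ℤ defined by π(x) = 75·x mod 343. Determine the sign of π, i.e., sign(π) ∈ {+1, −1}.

-1

Start at x=85: 85 → 201 → 326 → 97 → 72 → 255 → 260 → … (one orbit).
The orbit structure of x ↦ 75x mod 343: 4 orbits of sizes [294, 42, 6, 1].
Σ(ℓ_i−1) = 343−4 = 339; sign = (−1)^339 = -1.
Via Zolotarev, sign(π_{75}) = (75|343) = -1.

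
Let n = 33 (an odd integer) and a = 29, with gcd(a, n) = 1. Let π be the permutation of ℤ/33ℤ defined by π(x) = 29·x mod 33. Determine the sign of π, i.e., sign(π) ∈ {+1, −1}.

+1

Trace 2: π^k(2) = [2, 25, 32, 4, 17, 31, 8] for k=0..6.
Cycle lengths of π_29 on ℤ/33ℤ: [10, 10, 10, 2, 1]; 5 cycles in total.
33 − 5 = 28 transpositions; sign(π) = (−1)^28 = +1.
Zolotarev: (29|33) = +1, matching the cycle-count sign.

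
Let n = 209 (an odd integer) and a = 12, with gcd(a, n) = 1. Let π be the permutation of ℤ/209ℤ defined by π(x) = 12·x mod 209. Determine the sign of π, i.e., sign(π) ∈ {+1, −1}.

-1

Orbit of 1 under x↦12x: [1, 12, 144, 56, 45, 122]… (length divides ord_209(12)).
Decompose π into cycles: lengths [6, 6, 6, 6, 6, 6, 6, 6, 6, 6, 6, 6, 6, 6, 6, 6, 6, 6, 6, 6, 6, 6, 6, 6, 6, 6, 6, 6, 6, 6, 6, 6, 6, 1, 1, 1, 1, 1, 1, 1, 1, 1, 1, 1] (44 cycles, including the fixed point 0).
209 − 44 = 165 transpositions; sign(π) = (−1)^165 = -1.
The Jacobi symbol (12|209) = -1 (Zolotarev) agrees.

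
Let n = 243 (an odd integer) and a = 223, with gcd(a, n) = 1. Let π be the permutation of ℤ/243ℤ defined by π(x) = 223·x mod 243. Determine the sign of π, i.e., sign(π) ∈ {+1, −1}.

Start at x=136: 136 → 196 → 211 → 154 → 79 → 121 → 10 → … (one orbit).
Cycle lengths of π_223 on ℤ/243ℤ: [81, 81, 27, 27, 9, 9, 3, 3, 1, 1, 1]; 11 cycles in total.
sign(π) = (−1)^{n − #cycles} = (−1)^{243−11} = (−1)^232 = +1.
Via Zolotarev, sign(π_{223}) = (223|243) = +1.

+1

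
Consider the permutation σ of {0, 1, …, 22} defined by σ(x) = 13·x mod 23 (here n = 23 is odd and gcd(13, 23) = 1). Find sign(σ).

+1

Trace 12: π^k(12) = [12, 18, 4, 6, 9, 2, 3] for k=0..6.
π_13 has 3 disjoint cycles with lengths [11, 11, 1] on {0,…,22}.
3 cycles on 23: each ℓ→(−1)^(ℓ−1), product (−1)^20 = +1.
Via Zolotarev, sign(π_{13}) = (13|23) = +1.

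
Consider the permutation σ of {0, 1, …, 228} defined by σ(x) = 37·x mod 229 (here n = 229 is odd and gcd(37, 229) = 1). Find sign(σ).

Orbit of 151 under x↦37x: [151, 91, 161, 3, 111, 214, 132]… (length divides ord_229(37)).
5 cycles of lengths [57, 57, 57, 57, 1].
sign(π) = (−1)^{n − #cycles} = (−1)^{229−5} = (−1)^224 = +1.
Via Zolotarev, sign(π_{37}) = (37|229) = +1.

+1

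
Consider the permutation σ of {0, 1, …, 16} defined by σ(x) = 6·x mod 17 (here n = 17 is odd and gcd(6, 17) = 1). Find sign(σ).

-1

Orbit of 11 under x↦6x: [11, 15, 5, 13, 10, 9, 3]… (length divides ord_17(6)).
2 cycles of lengths [16, 1].
n − c = 17 − 2 = 15; sign = (−1)^15 = -1.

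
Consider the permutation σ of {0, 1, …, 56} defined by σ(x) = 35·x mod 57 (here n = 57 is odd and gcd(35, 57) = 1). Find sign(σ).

-1

Orbit of 5 under x↦35x: [5, 4, 26, 55, 44, 1, 35]… (length divides ord_57(35)).
The orbit structure of x ↦ 35x mod 57: 6 orbits of sizes [18, 18, 9, 9, 2, 1].
6 cycles on 57: each ℓ→(−1)^(ℓ−1), product (−1)^51 = -1.
Via Zolotarev, sign(π_{35}) = (35|57) = -1.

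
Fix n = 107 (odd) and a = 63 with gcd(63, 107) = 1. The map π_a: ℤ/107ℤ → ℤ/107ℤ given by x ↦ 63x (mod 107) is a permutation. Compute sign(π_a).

Start at x=48: 48 → 28 → 52 → 66 → 92 → 18 → 64 → … (one orbit).
2 cycles of lengths [106, 1].
n − c = 107 − 2 = 105; sign = (−1)^105 = -1.
The Jacobi symbol (63|107) = -1 (Zolotarev) agrees.

-1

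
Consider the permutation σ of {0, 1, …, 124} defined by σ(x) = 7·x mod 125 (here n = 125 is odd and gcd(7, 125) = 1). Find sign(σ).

Trace 82: π^k(82) = [82, 74, 18, 1, 7, 49, 93] for k=0..6.
π_7 has 12 disjoint cycles with lengths [20, 20, 20, 20, 20, 4, 4, 4, 4, 4, 4, 1] on {0,…,124}.
125 − 12 = 113 transpositions; sign(π) = (−1)^113 = -1.

-1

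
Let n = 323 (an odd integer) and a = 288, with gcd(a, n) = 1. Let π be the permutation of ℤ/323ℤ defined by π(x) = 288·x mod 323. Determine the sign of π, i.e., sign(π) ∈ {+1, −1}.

Orbit of 256 under x↦288x: [256, 84, 290, 186, 273, 135, 120]… (length divides ord_323(288)).
Cycle type of π: 18×17 + 2×8 + 1; total 26 cycles.
Σ(ℓ_i−1) = 323−26 = 297; sign = (−1)^297 = -1.
(288|323)_J = -1 (Zolotarev's lemma cross-check).

-1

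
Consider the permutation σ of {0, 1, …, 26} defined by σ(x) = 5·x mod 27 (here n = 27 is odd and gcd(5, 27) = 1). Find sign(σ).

-1

Orbit of 13 under x↦5x: [13, 11, 1, 5, 25, 17, 4]… (length divides ord_27(5)).
π_5 has 4 disjoint cycles with lengths [18, 6, 2, 1] on {0,…,26}.
4 cycles on 27: each ℓ→(−1)^(ℓ−1), product (−1)^23 = -1.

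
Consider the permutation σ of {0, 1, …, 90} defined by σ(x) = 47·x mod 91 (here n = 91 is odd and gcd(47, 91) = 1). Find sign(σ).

+1

Trace 5: π^k(5) = [5, 53, 34, 51, 31, 1, 47] for k=0..6.
Cycle lengths of π_47 on ℤ/91ℤ: [12, 12, 12, 12, 12, 12, 6, 4, 4, 4, 1]; 11 cycles in total.
11 cycles on 91: each ℓ→(−1)^(ℓ−1), product (−1)^80 = +1.
Check: (47/91) = +1 by Zolotarev.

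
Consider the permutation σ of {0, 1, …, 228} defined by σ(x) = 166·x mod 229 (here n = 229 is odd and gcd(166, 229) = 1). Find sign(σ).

-1

Orbit of 59 under x↦166x: [59, 176, 133, 94, 32, 45, 142]… (length divides ord_229(166)).
Cycle type of π: 228 + 1; total 2 cycles.
2 cycles on 229: each ℓ→(−1)^(ℓ−1), product (−1)^227 = -1.
Via Zolotarev, sign(π_{166}) = (166|229) = -1.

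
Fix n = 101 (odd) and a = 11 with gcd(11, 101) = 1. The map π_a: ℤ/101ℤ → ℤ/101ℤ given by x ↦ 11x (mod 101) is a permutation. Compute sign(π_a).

Trace 37: π^k(37) = [37, 3, 33, 60, 54, 89, 70] for k=0..6.
2 cycles of lengths [100, 1].
With 2 cycles on 101 points, sign = (−1)^{101−2} = -1.

-1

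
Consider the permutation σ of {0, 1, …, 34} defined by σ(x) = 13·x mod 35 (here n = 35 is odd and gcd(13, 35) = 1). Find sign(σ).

Start at x=29: 29 → 27 → 1 → 13 → 29 (one orbit).
11 cycles of lengths [4, 4, 4, 4, 4, 4, 4, 2, 2, 2, 1].
sign(π) = (−1)^{n − #cycles} = (−1)^{35−11} = (−1)^24 = +1.
The Jacobi symbol (13|35) = +1 (Zolotarev) agrees.

+1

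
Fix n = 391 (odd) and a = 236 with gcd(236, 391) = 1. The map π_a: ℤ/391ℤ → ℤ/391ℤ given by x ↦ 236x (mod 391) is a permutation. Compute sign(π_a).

Orbit of 271 under x↦236x: [271, 223, 234, 93, 52, 151, 55]… (length divides ord_391(236)).
9 cycles of lengths [88, 88, 88, 88, 11, 11, 8, 8, 1].
With 9 cycles on 391 points, sign = (−1)^{391−9} = +1.

+1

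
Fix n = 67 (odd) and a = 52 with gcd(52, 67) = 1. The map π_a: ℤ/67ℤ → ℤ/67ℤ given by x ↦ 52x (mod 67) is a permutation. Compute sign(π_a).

-1

Start at x=25: 25 → 27 → 64 → 45 → 62 → 8 → 14 → … (one orbit).
Cycle type of π: 22×3 + 1; total 4 cycles.
sign(π) = (−1)^{n − #cycles} = (−1)^{67−4} = (−1)^63 = -1.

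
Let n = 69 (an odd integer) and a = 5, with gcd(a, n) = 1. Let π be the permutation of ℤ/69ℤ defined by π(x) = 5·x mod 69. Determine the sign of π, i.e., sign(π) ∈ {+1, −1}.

+1

Orbit of 52 under x↦5x: [52, 53, 58, 14, 1, 5, 25]… (length divides ord_69(5)).
π_5 has 5 disjoint cycles with lengths [22, 22, 22, 2, 1] on {0,…,68}.
Σ(ℓ_i−1) = 69−5 = 64; sign = (−1)^64 = +1.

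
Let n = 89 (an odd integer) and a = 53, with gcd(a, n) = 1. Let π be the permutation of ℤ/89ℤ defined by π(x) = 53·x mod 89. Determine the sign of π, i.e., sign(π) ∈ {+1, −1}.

Trace 72: π^k(72) = [72, 78, 40, 73, 42, 1, 53] for k=0..6.
π_53 has 3 disjoint cycles with lengths [44, 44, 1] on {0,…,88}.
sign(π) = (−1)^{n − #cycles} = (−1)^{89−3} = (−1)^86 = +1.
Via Zolotarev, sign(π_{53}) = (53|89) = +1.

+1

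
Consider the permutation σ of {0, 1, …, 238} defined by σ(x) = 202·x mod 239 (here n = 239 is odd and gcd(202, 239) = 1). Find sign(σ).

Trace 180: π^k(180) = [180, 32, 11, 71, 2, 165, 109] for k=0..6.
Decompose π into cycles: lengths [119, 119, 1] (3 cycles, including the fixed point 0).
3 cycles on 239: each ℓ→(−1)^(ℓ−1), product (−1)^236 = +1.

+1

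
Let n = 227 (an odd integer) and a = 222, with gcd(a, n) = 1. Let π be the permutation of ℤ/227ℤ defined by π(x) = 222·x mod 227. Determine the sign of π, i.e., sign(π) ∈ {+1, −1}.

Trace 49: π^k(49) = [49, 209, 90, 4, 207, 100, 181] for k=0..6.
3 cycles of lengths [113, 113, 1].
With 3 cycles on 227 points, sign = (−1)^{227−3} = +1.
(222|227)_J = +1 (Zolotarev's lemma cross-check).

+1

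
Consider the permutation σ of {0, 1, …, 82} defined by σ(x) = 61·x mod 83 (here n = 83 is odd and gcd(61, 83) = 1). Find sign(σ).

+1

Orbit of 51 under x↦61x: [51, 40, 33, 21, 36, 38, 77]… (length divides ord_83(61)).
Cycle type of π: 41×2 + 1; total 3 cycles.
Σ(ℓ_i−1) = 83−3 = 80; sign = (−1)^80 = +1.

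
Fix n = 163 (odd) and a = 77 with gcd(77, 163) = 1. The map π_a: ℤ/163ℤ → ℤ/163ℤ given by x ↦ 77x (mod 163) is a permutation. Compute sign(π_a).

+1

Trace 65: π^k(65) = [65, 115, 53, 6, 136, 40, 146] for k=0..6.
π_77 has 7 disjoint cycles with lengths [27, 27, 27, 27, 27, 27, 1] on {0,…,162}.
With 7 cycles on 163 points, sign = (−1)^{163−7} = +1.
Zolotarev: (77|163) = +1, matching the cycle-count sign.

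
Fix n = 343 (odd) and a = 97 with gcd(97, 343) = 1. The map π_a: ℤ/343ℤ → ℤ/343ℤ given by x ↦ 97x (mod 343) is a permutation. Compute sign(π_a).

-1

Orbit of 148 under x↦97x: [148, 293, 295, 146, 99, 342, 246]… (length divides ord_343(97)).
π_97 has 46 disjoint cycles with lengths [14, 14, 14, 14, 14, 14, 14, 14, 14, 14, 14, 14, 14, 14, 14, 14, 14, 14, 14, 14, 14, 2, 2, 2, 2, 2, 2, 2, 2, 2, 2, 2, 2, 2, 2, 2, 2, 2, 2, 2, 2, 2, 2, 2, 2, 1] on {0,…,342}.
n − c = 343 − 46 = 297; sign = (−1)^297 = -1.
Via Zolotarev, sign(π_{97}) = (97|343) = -1.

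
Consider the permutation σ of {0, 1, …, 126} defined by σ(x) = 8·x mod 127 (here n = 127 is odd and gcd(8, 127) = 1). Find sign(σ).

+1

Orbit of 1 under x↦8x: [1, 8, 64, 4, 32, 2, 16]… (length divides ord_127(8)).
π_8 has 19 disjoint cycles with lengths [7, 7, 7, 7, 7, 7, 7, 7, 7, 7, 7, 7, 7, 7, 7, 7, 7, 7, 1] on {0,…,126}.
n − c = 127 − 19 = 108; sign = (−1)^108 = +1.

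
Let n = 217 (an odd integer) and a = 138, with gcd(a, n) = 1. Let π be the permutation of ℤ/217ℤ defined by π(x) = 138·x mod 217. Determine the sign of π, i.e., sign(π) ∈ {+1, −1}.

Trace 97: π^k(97) = [97, 149, 164, 64, 152, 144, 125] for k=0..6.
The orbit structure of x ↦ 138x mod 217: 10 orbits of sizes [30, 30, 30, 30, 30, 30, 15, 15, 6, 1].
sign(π) = (−1)^{n − #cycles} = (−1)^{217−10} = (−1)^207 = -1.

-1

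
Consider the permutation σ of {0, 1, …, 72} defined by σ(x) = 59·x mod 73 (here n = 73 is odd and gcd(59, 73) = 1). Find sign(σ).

-1

Start at x=34: 34 → 35 → 21 → 71 → 28 → 46 → 13 → … (one orbit).
Cycle type of π: 72 + 1; total 2 cycles.
sign(π) = (−1)^{n − #cycles} = (−1)^{73−2} = (−1)^71 = -1.
Check: (59/73) = -1 by Zolotarev.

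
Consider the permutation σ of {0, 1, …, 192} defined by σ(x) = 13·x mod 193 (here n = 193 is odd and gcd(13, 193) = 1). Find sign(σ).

Start at x=13: 13 → 169 → 74 → 190 → 154 → 72 → 164 → … (one orbit).
The orbit structure of x ↦ 13x mod 193: 4 orbits of sizes [64, 64, 64, 1].
193 − 4 = 189 transpositions; sign(π) = (−1)^189 = -1.
Check: (13/193) = -1 by Zolotarev.

-1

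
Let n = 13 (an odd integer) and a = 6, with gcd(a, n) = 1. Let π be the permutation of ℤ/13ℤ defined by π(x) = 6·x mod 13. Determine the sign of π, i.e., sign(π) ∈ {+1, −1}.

-1

Trace 8: π^k(8) = [8, 9, 2, 12, 7, 3, 5] for k=0..6.
π_6 has 2 disjoint cycles with lengths [12, 1] on {0,…,12}.
Σ(ℓ_i−1) = 13−2 = 11; sign = (−1)^11 = -1.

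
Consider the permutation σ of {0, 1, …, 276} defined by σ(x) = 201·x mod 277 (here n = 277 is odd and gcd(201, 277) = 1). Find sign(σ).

Orbit of 203 under x↦201x: [203, 84, 264, 157, 256, 211, 30]… (length divides ord_277(201)).
Cycle lengths of π_201 on ℤ/277ℤ: [23, 23, 23, 23, 23, 23, 23, 23, 23, 23, 23, 23, 1]; 13 cycles in total.
13 cycles on 277: each ℓ→(−1)^(ℓ−1), product (−1)^264 = +1.
Check: (201/277) = +1 by Zolotarev.

+1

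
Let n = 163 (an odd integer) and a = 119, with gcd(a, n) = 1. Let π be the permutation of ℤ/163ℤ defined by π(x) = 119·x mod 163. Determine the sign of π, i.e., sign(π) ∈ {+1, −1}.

+1

Trace 69: π^k(69) = [69, 61, 87, 84, 53, 113, 81] for k=0..6.
The orbit structure of x ↦ 119x mod 163: 3 orbits of sizes [81, 81, 1].
163 − 3 = 160 transpositions; sign(π) = (−1)^160 = +1.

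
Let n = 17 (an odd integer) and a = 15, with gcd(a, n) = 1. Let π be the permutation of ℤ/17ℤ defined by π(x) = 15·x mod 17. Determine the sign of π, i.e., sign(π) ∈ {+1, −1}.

+1

Start at x=8: 8 → 1 → 15 → 4 → 9 → 16 → 2 → … (one orbit).
Cycle lengths of π_15 on ℤ/17ℤ: [8, 8, 1]; 3 cycles in total.
3 cycles on 17: each ℓ→(−1)^(ℓ−1), product (−1)^14 = +1.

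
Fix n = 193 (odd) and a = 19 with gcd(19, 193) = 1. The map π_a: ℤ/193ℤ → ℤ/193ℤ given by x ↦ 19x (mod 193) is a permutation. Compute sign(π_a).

Trace 94: π^k(94) = [94, 49, 159, 126, 78, 131, 173] for k=0..6.
The orbit structure of x ↦ 19x mod 193: 2 orbits of sizes [192, 1].
Σ(ℓ_i−1) = 193−2 = 191; sign = (−1)^191 = -1.

-1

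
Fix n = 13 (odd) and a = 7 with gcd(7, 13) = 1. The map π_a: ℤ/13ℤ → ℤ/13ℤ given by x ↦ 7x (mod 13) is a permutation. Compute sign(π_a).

-1

Orbit of 9 under x↦7x: [9, 11, 12, 6, 3, 8, 4]… (length divides ord_13(7)).
The orbit structure of x ↦ 7x mod 13: 2 orbits of sizes [12, 1].
Σ(ℓ_i−1) = 13−2 = 11; sign = (−1)^11 = -1.
(7|13)_J = -1 (Zolotarev's lemma cross-check).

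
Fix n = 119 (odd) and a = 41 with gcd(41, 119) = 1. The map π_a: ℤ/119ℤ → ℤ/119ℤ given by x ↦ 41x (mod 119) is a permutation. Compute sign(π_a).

Trace 48: π^k(48) = [48, 64, 6, 8, 90, 1, 41] for k=0..6.
Decompose π into cycles: lengths [16, 16, 16, 16, 16, 16, 16, 2, 2, 2, 1] (11 cycles, including the fixed point 0).
119 − 11 = 108 transpositions; sign(π) = (−1)^108 = +1.

+1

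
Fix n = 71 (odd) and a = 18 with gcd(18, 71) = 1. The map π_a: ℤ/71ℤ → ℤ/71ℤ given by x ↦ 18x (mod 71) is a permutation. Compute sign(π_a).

+1

Trace 20: π^k(20) = [20, 5, 19, 58, 50, 48, 12] for k=0..6.
Cycle lengths of π_18 on ℤ/71ℤ: [35, 35, 1]; 3 cycles in total.
71 − 3 = 68 transpositions; sign(π) = (−1)^68 = +1.
Check: (18/71) = +1 by Zolotarev.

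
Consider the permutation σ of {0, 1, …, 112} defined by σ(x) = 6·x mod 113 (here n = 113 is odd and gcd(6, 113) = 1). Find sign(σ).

-1

Orbit of 60 under x↦6x: [60, 21, 13, 78, 16, 96, 11]… (length divides ord_113(6)).
2 cycles of lengths [112, 1].
2 cycles on 113: each ℓ→(−1)^(ℓ−1), product (−1)^111 = -1.
Via Zolotarev, sign(π_{6}) = (6|113) = -1.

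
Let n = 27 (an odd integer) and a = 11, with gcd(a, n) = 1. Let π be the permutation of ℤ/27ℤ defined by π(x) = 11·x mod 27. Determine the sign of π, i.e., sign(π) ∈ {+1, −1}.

-1

Trace 19: π^k(19) = [19, 20, 4, 17, 25, 5, 1] for k=0..6.
Cycle type of π: 18 + 6 + 2 + 1; total 4 cycles.
4 cycles on 27: each ℓ→(−1)^(ℓ−1), product (−1)^23 = -1.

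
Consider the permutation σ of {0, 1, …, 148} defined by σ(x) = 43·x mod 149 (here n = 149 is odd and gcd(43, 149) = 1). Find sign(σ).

Trace 95: π^k(95) = [95, 62, 133, 57, 67, 50, 64] for k=0..6.
π_43 has 2 disjoint cycles with lengths [148, 1] on {0,…,148}.
n − c = 149 − 2 = 147; sign = (−1)^147 = -1.
Zolotarev: (43|149) = -1, matching the cycle-count sign.

-1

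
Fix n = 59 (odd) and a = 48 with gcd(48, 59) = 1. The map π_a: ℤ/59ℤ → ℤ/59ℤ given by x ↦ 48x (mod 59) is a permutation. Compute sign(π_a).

Start at x=19: 19 → 27 → 57 → 22 → 53 → 7 → 41 → … (one orbit).
The orbit structure of x ↦ 48x mod 59: 3 orbits of sizes [29, 29, 1].
59 − 3 = 56 transpositions; sign(π) = (−1)^56 = +1.
(48|59)_J = +1 (Zolotarev's lemma cross-check).

+1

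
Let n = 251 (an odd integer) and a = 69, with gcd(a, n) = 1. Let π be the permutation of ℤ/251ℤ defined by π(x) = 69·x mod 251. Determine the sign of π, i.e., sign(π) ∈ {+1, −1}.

+1

Orbit of 219 under x↦69x: [219, 51, 5, 94, 211, 1, 69]… (length divides ord_251(69)).
Cycle type of π: 25×10 + 1; total 11 cycles.
With 11 cycles on 251 points, sign = (−1)^{251−11} = +1.
The Jacobi symbol (69|251) = +1 (Zolotarev) agrees.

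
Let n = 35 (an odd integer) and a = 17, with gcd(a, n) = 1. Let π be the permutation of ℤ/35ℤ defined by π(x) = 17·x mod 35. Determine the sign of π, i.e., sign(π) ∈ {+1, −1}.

Orbit of 9 under x↦17x: [9, 13, 11, 12, 29, 3, 16]… (length divides ord_35(17)).
The orbit structure of x ↦ 17x mod 35: 5 orbits of sizes [12, 12, 6, 4, 1].
sign(π) = (−1)^{n − #cycles} = (−1)^{35−5} = (−1)^30 = +1.
Zolotarev: (17|35) = +1, matching the cycle-count sign.

+1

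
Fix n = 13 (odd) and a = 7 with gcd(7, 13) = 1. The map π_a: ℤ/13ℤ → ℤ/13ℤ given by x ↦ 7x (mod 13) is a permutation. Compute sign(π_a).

Start at x=9: 9 → 11 → 12 → 6 → 3 → 8 → 4 → … (one orbit).
Decompose π into cycles: lengths [12, 1] (2 cycles, including the fixed point 0).
Σ(ℓ_i−1) = 13−2 = 11; sign = (−1)^11 = -1.
Zolotarev: (7|13) = -1, matching the cycle-count sign.

-1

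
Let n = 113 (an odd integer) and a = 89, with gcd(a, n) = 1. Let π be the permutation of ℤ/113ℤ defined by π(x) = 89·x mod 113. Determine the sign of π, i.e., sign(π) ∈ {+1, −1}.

-1

Orbit of 27 under x↦89x: [27, 30, 71, 104, 103, 14, 3]… (length divides ord_113(89)).
π_89 has 2 disjoint cycles with lengths [112, 1] on {0,…,112}.
113 − 2 = 111 transpositions; sign(π) = (−1)^111 = -1.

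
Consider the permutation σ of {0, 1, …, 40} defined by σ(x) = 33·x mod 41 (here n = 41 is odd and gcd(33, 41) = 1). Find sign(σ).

+1

Orbit of 40 under x↦33x: [40, 8, 18, 20, 4, 9, 10]… (length divides ord_41(33)).
π_33 has 3 disjoint cycles with lengths [20, 20, 1] on {0,…,40}.
3 cycles on 41: each ℓ→(−1)^(ℓ−1), product (−1)^38 = +1.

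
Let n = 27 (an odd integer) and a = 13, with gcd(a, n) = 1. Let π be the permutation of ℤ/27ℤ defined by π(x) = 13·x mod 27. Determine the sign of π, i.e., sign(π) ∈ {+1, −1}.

Start at x=19: 19 → 4 → 25 → 1 → 13 → 7 → 10 → … (one orbit).
Cycle lengths of π_13 on ℤ/27ℤ: [9, 9, 3, 3, 1, 1, 1]; 7 cycles in total.
With 7 cycles on 27 points, sign = (−1)^{27−7} = +1.

+1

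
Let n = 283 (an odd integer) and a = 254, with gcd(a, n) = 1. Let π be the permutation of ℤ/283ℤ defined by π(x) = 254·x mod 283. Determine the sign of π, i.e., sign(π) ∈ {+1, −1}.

Trace 2: π^k(2) = [2, 225, 267, 181, 128, 250, 108] for k=0..6.
Cycle lengths of π_254 on ℤ/283ℤ: [94, 94, 94, 1]; 4 cycles in total.
283 − 4 = 279 transpositions; sign(π) = (−1)^279 = -1.
Via Zolotarev, sign(π_{254}) = (254|283) = -1.

-1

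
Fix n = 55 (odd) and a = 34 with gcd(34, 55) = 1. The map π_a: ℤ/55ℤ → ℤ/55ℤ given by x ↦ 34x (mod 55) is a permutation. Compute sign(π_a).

+1

Trace 1: π^k(1) = [1, 34] for k=0..1.
The orbit structure of x ↦ 34x mod 55: 33 orbits of sizes [2, 2, 2, 2, 2, 2, 2, 2, 2, 2, 2, 2, 2, 2, 2, 2, 2, 2, 2, 2, 2, 2, 1, 1, 1, 1, 1, 1, 1, 1, 1, 1, 1].
33 cycles on 55: each ℓ→(−1)^(ℓ−1), product (−1)^22 = +1.
Check: (34/55) = +1 by Zolotarev.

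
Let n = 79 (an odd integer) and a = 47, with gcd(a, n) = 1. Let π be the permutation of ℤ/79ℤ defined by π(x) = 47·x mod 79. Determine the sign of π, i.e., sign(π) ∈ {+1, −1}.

-1

Orbit of 70 under x↦47x: [70, 51, 27, 5, 77, 64, 6]… (length divides ord_79(47)).
Decompose π into cycles: lengths [78, 1] (2 cycles, including the fixed point 0).
sign(π) = (−1)^{n − #cycles} = (−1)^{79−2} = (−1)^77 = -1.
The Jacobi symbol (47|79) = -1 (Zolotarev) agrees.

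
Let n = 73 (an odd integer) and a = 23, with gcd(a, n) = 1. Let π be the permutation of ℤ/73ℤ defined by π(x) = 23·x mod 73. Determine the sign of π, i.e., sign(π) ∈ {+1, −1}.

+1

Trace 55: π^k(55) = [55, 24, 41, 67, 8, 38, 71] for k=0..6.
Cycle type of π: 36×2 + 1; total 3 cycles.
With 3 cycles on 73 points, sign = (−1)^{73−3} = +1.
Check: (23/73) = +1 by Zolotarev.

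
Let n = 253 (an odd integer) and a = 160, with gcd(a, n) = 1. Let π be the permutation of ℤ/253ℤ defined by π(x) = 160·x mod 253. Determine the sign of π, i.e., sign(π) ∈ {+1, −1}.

Orbit of 47 under x↦160x: [47, 183, 185, 252, 93, 206, 70]… (length divides ord_253(160)).
35 cycles of lengths [10, 10, 10, 10, 10, 10, 10, 10, 10, 10, 10, 10, 10, 10, 10, 10, 10, 10, 10, 10, 10, 10, 10, 2, 2, 2, 2, 2, 2, 2, 2, 2, 2, 2, 1].
Σ(ℓ_i−1) = 253−35 = 218; sign = (−1)^218 = +1.
The Jacobi symbol (160|253) = +1 (Zolotarev) agrees.

+1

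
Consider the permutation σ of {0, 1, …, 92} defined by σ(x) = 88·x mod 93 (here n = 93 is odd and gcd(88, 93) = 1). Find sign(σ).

Orbit of 37 under x↦88x: [37, 1, 88, 25, 61, 67]… (length divides ord_93(88)).
The orbit structure of x ↦ 88x mod 93: 18 orbits of sizes [6, 6, 6, 6, 6, 6, 6, 6, 6, 6, 6, 6, 6, 6, 6, 1, 1, 1].
93 − 18 = 75 transpositions; sign(π) = (−1)^75 = -1.

-1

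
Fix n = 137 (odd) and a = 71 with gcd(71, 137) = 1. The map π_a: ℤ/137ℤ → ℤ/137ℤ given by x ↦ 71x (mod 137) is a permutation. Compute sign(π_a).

-1

Orbit of 5 under x↦71x: [5, 81, 134, 61, 84, 73, 114]… (length divides ord_137(71)).
The orbit structure of x ↦ 71x mod 137: 2 orbits of sizes [136, 1].
n − c = 137 − 2 = 135; sign = (−1)^135 = -1.
Zolotarev: (71|137) = -1, matching the cycle-count sign.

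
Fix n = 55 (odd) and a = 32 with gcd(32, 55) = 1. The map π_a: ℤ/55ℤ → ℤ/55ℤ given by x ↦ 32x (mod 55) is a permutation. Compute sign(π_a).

+1

Start at x=32: 32 → 34 → 43 → 1 → 32 (one orbit).
Cycle type of π: 4×11 + 2×5 + 1; total 17 cycles.
n − c = 55 − 17 = 38; sign = (−1)^38 = +1.
Via Zolotarev, sign(π_{32}) = (32|55) = +1.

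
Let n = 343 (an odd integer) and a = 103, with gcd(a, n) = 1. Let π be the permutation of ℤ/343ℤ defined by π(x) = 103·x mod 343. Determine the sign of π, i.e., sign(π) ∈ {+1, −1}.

Trace 48: π^k(48) = [48, 142, 220, 22, 208, 158, 153] for k=0..6.
4 cycles of lengths [294, 42, 6, 1].
n − c = 343 − 4 = 339; sign = (−1)^339 = -1.
Check: (103/343) = -1 by Zolotarev.

-1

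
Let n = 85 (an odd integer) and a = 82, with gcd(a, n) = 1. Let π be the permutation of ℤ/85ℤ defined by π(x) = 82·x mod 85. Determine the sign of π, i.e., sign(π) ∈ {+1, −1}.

+1

Orbit of 9 under x↦82x: [9, 58, 81, 12, 49, 23, 16]… (length divides ord_85(82)).
Cycle lengths of π_82 on ℤ/85ℤ: [16, 16, 16, 16, 16, 4, 1]; 7 cycles in total.
Σ(ℓ_i−1) = 85−7 = 78; sign = (−1)^78 = +1.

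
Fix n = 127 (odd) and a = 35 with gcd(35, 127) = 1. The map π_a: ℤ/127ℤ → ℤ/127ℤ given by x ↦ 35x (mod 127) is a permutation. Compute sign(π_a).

Start at x=52: 52 → 42 → 73 → 15 → 17 → 87 → 124 → … (one orbit).
Cycle lengths of π_35 on ℤ/127ℤ: [63, 63, 1]; 3 cycles in total.
Σ(ℓ_i−1) = 127−3 = 124; sign = (−1)^124 = +1.
(35|127)_J = +1 (Zolotarev's lemma cross-check).

+1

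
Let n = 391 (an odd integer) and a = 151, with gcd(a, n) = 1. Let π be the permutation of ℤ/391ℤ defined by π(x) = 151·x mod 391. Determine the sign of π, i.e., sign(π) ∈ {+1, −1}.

+1

Orbit of 100 under x↦151x: [100, 242, 179, 50, 121, 285, 25]… (length divides ord_391(151)).
π_151 has 9 disjoint cycles with lengths [88, 88, 88, 88, 11, 11, 8, 8, 1] on {0,…,390}.
n − c = 391 − 9 = 382; sign = (−1)^382 = +1.
Via Zolotarev, sign(π_{151}) = (151|391) = +1.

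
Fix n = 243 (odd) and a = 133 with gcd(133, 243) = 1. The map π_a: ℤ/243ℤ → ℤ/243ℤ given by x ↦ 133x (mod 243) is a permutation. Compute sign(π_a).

Orbit of 85 under x↦133x: [85, 127, 124, 211, 118, 142, 175]… (length divides ord_243(133)).
π_133 has 11 disjoint cycles with lengths [81, 81, 27, 27, 9, 9, 3, 3, 1, 1, 1] on {0,…,242}.
Σ(ℓ_i−1) = 243−11 = 232; sign = (−1)^232 = +1.

+1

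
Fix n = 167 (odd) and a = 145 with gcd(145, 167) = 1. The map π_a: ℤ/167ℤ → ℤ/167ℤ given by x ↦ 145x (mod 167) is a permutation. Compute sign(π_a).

-1

Trace 27: π^k(27) = [27, 74, 42, 78, 121, 10, 114] for k=0..6.
Cycle lengths of π_145 on ℤ/167ℤ: [166, 1]; 2 cycles in total.
With 2 cycles on 167 points, sign = (−1)^{167−2} = -1.
The Jacobi symbol (145|167) = -1 (Zolotarev) agrees.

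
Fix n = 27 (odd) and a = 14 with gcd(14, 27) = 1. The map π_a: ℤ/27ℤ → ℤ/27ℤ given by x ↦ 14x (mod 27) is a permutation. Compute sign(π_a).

Orbit of 19 under x↦14x: [19, 23, 25, 26, 13, 20, 10]… (length divides ord_27(14)).
Decompose π into cycles: lengths [18, 6, 2, 1] (4 cycles, including the fixed point 0).
With 4 cycles on 27 points, sign = (−1)^{27−4} = -1.
Via Zolotarev, sign(π_{14}) = (14|27) = -1.

-1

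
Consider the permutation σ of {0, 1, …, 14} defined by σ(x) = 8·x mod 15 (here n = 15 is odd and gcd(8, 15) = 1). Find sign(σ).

+1

Orbit of 1 under x↦8x: [1, 8, 4, 2]… (length divides ord_15(8)).
Decompose π into cycles: lengths [4, 4, 4, 2, 1] (5 cycles, including the fixed point 0).
n − c = 15 − 5 = 10; sign = (−1)^10 = +1.
Via Zolotarev, sign(π_{8}) = (8|15) = +1.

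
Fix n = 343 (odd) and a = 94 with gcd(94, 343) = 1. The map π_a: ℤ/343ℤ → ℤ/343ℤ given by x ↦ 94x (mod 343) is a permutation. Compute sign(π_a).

-1

Start at x=240: 240 → 265 → 214 → 222 → 288 → 318 → 51 → … (one orbit).
4 cycles of lengths [294, 42, 6, 1].
sign(π) = (−1)^{n − #cycles} = (−1)^{343−4} = (−1)^339 = -1.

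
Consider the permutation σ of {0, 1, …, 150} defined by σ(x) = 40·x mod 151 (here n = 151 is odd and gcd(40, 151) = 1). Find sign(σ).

Start at x=86: 86 → 118 → 39 → 50 → 37 → 121 → 8 → … (one orbit).
Cycle type of π: 75×2 + 1; total 3 cycles.
Σ(ℓ_i−1) = 151−3 = 148; sign = (−1)^148 = +1.
The Jacobi symbol (40|151) = +1 (Zolotarev) agrees.

+1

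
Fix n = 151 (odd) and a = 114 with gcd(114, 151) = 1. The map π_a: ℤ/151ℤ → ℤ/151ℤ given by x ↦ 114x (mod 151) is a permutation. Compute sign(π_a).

-1

Start at x=41: 41 → 144 → 108 → 81 → 23 → 55 → 79 → … (one orbit).
2 cycles of lengths [150, 1].
151 − 2 = 149 transpositions; sign(π) = (−1)^149 = -1.
Via Zolotarev, sign(π_{114}) = (114|151) = -1.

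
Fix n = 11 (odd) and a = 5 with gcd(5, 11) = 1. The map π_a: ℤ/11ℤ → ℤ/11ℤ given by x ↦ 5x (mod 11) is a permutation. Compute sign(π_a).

+1

Orbit of 1 under x↦5x: [1, 5, 3, 4, 9]… (length divides ord_11(5)).
Cycle lengths of π_5 on ℤ/11ℤ: [5, 5, 1]; 3 cycles in total.
n − c = 11 − 3 = 8; sign = (−1)^8 = +1.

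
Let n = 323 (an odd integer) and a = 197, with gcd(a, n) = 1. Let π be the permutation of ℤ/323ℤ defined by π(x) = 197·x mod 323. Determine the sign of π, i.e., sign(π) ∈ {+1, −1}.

-1

Start at x=125: 125 → 77 → 311 → 220 → 58 → 121 → 258 → … (one orbit).
Cycle lengths of π_197 on ℤ/323ℤ: [48, 48, 48, 48, 48, 48, 16, 3, 3, 3, 3, 3, 3, 1]; 14 cycles in total.
With 14 cycles on 323 points, sign = (−1)^{323−14} = -1.
Zolotarev: (197|323) = -1, matching the cycle-count sign.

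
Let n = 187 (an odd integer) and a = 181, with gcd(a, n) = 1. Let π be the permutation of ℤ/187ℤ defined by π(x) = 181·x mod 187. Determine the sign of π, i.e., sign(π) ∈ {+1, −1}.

Orbit of 48 under x↦181x: [48, 86, 45, 104, 124, 4, 163]… (length divides ord_187(181)).
Decompose π into cycles: lengths [80, 80, 16, 5, 5, 1] (6 cycles, including the fixed point 0).
sign(π) = (−1)^{n − #cycles} = (−1)^{187−6} = (−1)^181 = -1.

-1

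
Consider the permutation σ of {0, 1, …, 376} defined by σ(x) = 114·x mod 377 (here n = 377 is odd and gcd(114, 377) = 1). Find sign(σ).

Orbit of 259 under x↦114x: [259, 120, 108, 248, 374, 35, 220]… (length divides ord_377(114)).
Decompose π into cycles: lengths [84, 84, 84, 84, 28, 6, 6, 1] (8 cycles, including the fixed point 0).
With 8 cycles on 377 points, sign = (−1)^{377−8} = -1.

-1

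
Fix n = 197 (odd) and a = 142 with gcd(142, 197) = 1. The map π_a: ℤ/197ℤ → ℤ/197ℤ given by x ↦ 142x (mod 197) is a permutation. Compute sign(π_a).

+1

Orbit of 154 under x↦142x: [154, 1, 142, 70, 90, 172, 193]… (length divides ord_197(142)).
Cycle type of π: 49×4 + 1; total 5 cycles.
n − c = 197 − 5 = 192; sign = (−1)^192 = +1.
The Jacobi symbol (142|197) = +1 (Zolotarev) agrees.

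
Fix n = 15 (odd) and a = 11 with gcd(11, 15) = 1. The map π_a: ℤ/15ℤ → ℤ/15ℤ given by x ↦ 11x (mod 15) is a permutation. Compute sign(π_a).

Orbit of 1 under x↦11x: [1, 11]… (length divides ord_15(11)).
π_11 has 10 disjoint cycles with lengths [2, 2, 2, 2, 2, 1, 1, 1, 1, 1] on {0,…,14}.
n − c = 15 − 10 = 5; sign = (−1)^5 = -1.
The Jacobi symbol (11|15) = -1 (Zolotarev) agrees.

-1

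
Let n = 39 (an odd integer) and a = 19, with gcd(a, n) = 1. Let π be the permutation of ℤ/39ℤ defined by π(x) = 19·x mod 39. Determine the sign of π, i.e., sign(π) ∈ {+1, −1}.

Trace 25: π^k(25) = [25, 7, 16, 31, 4, 37, 1] for k=0..6.
Decompose π into cycles: lengths [12, 12, 12, 1, 1, 1] (6 cycles, including the fixed point 0).
n − c = 39 − 6 = 33; sign = (−1)^33 = -1.

-1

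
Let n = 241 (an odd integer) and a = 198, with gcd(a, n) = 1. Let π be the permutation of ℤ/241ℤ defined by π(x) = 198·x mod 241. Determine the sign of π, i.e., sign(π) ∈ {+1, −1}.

-1

Trace 154: π^k(154) = [154, 126, 125, 168, 6, 224, 8] for k=0..6.
Decompose π into cycles: lengths [80, 80, 80, 1] (4 cycles, including the fixed point 0).
4 cycles on 241: each ℓ→(−1)^(ℓ−1), product (−1)^237 = -1.
Check: (198/241) = -1 by Zolotarev.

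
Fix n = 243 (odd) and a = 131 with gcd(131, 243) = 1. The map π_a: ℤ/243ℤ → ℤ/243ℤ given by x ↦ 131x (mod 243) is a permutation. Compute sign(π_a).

-1

Trace 32: π^k(32) = [32, 61, 215, 220, 146, 172, 176] for k=0..6.
6 cycles of lengths [162, 54, 18, 6, 2, 1].
Σ(ℓ_i−1) = 243−6 = 237; sign = (−1)^237 = -1.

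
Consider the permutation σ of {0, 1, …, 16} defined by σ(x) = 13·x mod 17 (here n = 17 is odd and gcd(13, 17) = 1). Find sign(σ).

+1

Trace 4: π^k(4) = [4, 1, 13, 16] for k=0..3.
Cycle lengths of π_13 on ℤ/17ℤ: [4, 4, 4, 4, 1]; 5 cycles in total.
sign(π) = (−1)^{n − #cycles} = (−1)^{17−5} = (−1)^12 = +1.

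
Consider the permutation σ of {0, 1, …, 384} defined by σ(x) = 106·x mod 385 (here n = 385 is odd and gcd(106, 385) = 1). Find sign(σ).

-1

Orbit of 1 under x↦106x: [1, 106, 71, 211, 36, 351, 246]… (length divides ord_385(106)).
The orbit structure of x ↦ 106x mod 385: 70 orbits of sizes [10, 10, 10, 10, 10, 10, 10, 10, 10, 10, 10, 10, 10, 10, 10, 10, 10, 10, 10, 10, 10, 10, 10, 10, 10, 10, 10, 10, 10, 10, 10, 10, 10, 10, 10, 1, 1, 1, 1, 1, 1, 1, 1, 1, 1, 1, 1, 1, 1, 1, 1, 1, 1, 1, 1, 1, 1, 1, 1, 1, 1, 1, 1, 1, 1, 1, 1, 1, 1, 1].
sign(π) = (−1)^{n − #cycles} = (−1)^{385−70} = (−1)^315 = -1.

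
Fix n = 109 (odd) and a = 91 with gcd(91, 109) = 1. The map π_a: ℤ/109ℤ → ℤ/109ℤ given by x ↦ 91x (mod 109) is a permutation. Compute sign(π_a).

-1

Start at x=104: 104 → 90 → 15 → 57 → 64 → 47 → 26 → … (one orbit).
Cycle lengths of π_91 on ℤ/109ℤ: [108, 1]; 2 cycles in total.
With 2 cycles on 109 points, sign = (−1)^{109−2} = -1.
Zolotarev: (91|109) = -1, matching the cycle-count sign.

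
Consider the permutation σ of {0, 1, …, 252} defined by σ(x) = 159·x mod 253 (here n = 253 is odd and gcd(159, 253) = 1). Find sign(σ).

-1

Trace 234: π^k(234) = [234, 15, 108, 221, 225, 102, 26] for k=0..6.
6 cycles of lengths [110, 110, 22, 5, 5, 1].
6 cycles on 253: each ℓ→(−1)^(ℓ−1), product (−1)^247 = -1.
Check: (159/253) = -1 by Zolotarev.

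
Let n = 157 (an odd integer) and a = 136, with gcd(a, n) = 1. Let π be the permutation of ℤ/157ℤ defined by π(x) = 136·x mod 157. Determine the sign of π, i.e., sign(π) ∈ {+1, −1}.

-1

Start at x=126: 126 → 23 → 145 → 95 → 46 → 133 → 33 → … (one orbit).
Cycle lengths of π_136 on ℤ/157ℤ: [156, 1]; 2 cycles in total.
sign(π) = (−1)^{n − #cycles} = (−1)^{157−2} = (−1)^155 = -1.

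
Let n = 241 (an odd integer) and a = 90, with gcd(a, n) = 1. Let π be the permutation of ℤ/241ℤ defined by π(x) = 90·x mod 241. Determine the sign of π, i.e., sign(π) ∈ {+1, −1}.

+1

Orbit of 4 under x↦90x: [4, 119, 106, 141, 158, 1, 90]… (length divides ord_241(90)).
Cycle lengths of π_90 on ℤ/241ℤ: [60, 60, 60, 60, 1]; 5 cycles in total.
sign(π) = (−1)^{n − #cycles} = (−1)^{241−5} = (−1)^236 = +1.
Check: (90/241) = +1 by Zolotarev.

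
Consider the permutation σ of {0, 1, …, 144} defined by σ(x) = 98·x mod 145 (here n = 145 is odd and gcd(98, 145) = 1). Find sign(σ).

Trace 27: π^k(27) = [27, 36, 48, 64, 37, 1, 98] for k=0..6.
Decompose π into cycles: lengths [28, 28, 28, 28, 28, 4, 1] (7 cycles, including the fixed point 0).
sign(π) = (−1)^{n − #cycles} = (−1)^{145−7} = (−1)^138 = +1.
The Jacobi symbol (98|145) = +1 (Zolotarev) agrees.

+1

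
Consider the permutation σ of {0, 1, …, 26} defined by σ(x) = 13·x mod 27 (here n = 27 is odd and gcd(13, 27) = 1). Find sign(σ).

Orbit of 16 under x↦13x: [16, 19, 4, 25, 1, 13, 7]… (length divides ord_27(13)).
Decompose π into cycles: lengths [9, 9, 3, 3, 1, 1, 1] (7 cycles, including the fixed point 0).
Σ(ℓ_i−1) = 27−7 = 20; sign = (−1)^20 = +1.
Zolotarev: (13|27) = +1, matching the cycle-count sign.

+1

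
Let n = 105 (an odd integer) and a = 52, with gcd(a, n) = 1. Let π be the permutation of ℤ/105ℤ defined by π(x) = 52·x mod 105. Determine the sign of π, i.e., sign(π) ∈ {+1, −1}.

Orbit of 16 under x↦52x: [16, 97, 4, 103, 1, 52, 79]… (length divides ord_105(52)).
The orbit structure of x ↦ 52x mod 105: 15 orbits of sizes [12, 12, 12, 12, 12, 12, 6, 6, 6, 4, 4, 4, 1, 1, 1].
105 − 15 = 90 transpositions; sign(π) = (−1)^90 = +1.

+1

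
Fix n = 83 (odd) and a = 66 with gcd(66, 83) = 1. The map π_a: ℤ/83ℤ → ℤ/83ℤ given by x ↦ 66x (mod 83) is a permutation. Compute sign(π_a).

-1

Trace 31: π^k(31) = [31, 54, 78, 2, 49, 80, 51] for k=0..6.
Cycle lengths of π_66 on ℤ/83ℤ: [82, 1]; 2 cycles in total.
83 − 2 = 81 transpositions; sign(π) = (−1)^81 = -1.
(66|83)_J = -1 (Zolotarev's lemma cross-check).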